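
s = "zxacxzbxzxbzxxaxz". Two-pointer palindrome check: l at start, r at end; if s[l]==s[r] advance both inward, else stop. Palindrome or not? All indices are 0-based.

not a palindrome (mismatch at 3,13)

[0,16] 'z'=='z' → l++,r--
[1,15] 'x'=='x' → l++,r--
[2,14] 'a'=='a' → l++,r--
[3,13] 'c'!='x' → stop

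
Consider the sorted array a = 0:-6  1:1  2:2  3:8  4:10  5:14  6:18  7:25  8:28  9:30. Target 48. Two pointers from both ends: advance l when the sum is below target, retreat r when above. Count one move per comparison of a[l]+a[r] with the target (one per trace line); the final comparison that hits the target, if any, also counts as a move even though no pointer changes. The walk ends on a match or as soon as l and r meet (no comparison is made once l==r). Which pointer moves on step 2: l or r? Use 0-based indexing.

[0,9] -6+30=24 <48 → l++
[1,9] 1+30=31 <48 → l++

l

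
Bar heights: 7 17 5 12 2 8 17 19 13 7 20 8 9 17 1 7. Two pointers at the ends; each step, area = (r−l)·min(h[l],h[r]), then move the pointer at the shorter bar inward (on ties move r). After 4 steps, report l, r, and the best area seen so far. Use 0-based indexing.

l=0 r=15: min(7,7)*15=105 best=105 *, r--
l=0 r=14: min(7,1)*14=14 best=105, r--
l=0 r=13: min(7,17)*13=91 best=105, l++
l=1 r=13: min(17,17)*12=204 best=204 *, r--

l=1, r=12, best area=204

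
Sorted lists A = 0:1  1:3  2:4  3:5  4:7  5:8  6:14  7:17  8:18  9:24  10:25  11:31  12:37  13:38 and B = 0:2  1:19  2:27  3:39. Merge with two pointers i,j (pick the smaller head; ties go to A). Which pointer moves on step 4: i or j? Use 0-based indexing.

i

i=0 j=0: A[i]=1<=B[j]=2 take 1, i++
i=1 j=0: A[i]=3>B[j]=2 take 2, j++
i=1 j=1: A[i]=3<=B[j]=19 take 3, i++
i=2 j=1: A[i]=4<=B[j]=19 take 4, i++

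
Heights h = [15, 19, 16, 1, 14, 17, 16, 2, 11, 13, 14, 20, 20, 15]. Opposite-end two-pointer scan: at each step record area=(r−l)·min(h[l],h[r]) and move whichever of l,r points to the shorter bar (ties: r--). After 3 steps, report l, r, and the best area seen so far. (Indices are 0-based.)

l=0 r=13: min(15,15)*13=195 best=195 *, r--
l=0 r=12: min(15,20)*12=180 best=195, l++
l=1 r=12: min(19,20)*11=209 best=209 *, l++

l=2, r=12, best area=209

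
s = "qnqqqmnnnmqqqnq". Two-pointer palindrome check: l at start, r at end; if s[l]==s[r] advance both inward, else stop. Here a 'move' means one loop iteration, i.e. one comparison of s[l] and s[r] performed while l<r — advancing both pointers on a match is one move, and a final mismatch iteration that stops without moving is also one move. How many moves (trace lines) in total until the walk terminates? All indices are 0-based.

l=0 r=14: 'q'=='q', l++,r--
l=1 r=13: 'n'=='n', l++,r--
l=2 r=12: 'q'=='q', l++,r--
l=3 r=11: 'q'=='q', l++,r--
l=4 r=10: 'q'=='q', l++,r--
l=5 r=9: 'm'=='m', l++,r--
l=6 r=8: 'n'=='n', l++,r--

7 moves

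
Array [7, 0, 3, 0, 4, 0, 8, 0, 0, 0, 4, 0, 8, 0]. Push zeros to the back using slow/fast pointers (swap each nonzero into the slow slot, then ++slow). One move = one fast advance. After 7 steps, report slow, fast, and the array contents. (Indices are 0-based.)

slow=4, fast=7, a=[7, 3, 4, 8, 0, 0, 0, 0, 0, 0, 4, 0, 8, 0]

slow=0 fast=0: a[fast]=7≠0 swap→a[0]=7, slow++,fast++
slow=1 fast=1: a[fast]=0, fast++
slow=1 fast=2: a[fast]=3≠0 swap→a[1]=3, slow++,fast++
slow=2 fast=3: a[fast]=0, fast++
slow=2 fast=4: a[fast]=4≠0 swap→a[2]=4, slow++,fast++
slow=3 fast=5: a[fast]=0, fast++
slow=3 fast=6: a[fast]=8≠0 swap→a[3]=8, slow++,fast++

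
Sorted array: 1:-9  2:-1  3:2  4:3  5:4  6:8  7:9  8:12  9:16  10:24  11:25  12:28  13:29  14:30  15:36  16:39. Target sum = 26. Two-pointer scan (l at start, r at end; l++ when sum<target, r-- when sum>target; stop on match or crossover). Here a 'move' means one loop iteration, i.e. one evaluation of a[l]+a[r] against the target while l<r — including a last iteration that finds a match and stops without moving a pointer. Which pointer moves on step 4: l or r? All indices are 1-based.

r

[1,16] -9+39=30 >26 → r--
[1,15] -9+36=27 >26 → r--
[1,14] -9+30=21 <26 → l++
[2,14] -1+30=29 >26 → r--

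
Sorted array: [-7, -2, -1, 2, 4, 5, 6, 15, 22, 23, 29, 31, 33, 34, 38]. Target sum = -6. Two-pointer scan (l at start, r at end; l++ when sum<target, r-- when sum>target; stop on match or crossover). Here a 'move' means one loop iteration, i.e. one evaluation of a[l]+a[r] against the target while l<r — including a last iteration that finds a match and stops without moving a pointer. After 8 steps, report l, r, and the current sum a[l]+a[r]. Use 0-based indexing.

l=0 r=14: -7+38=31 >-6, r--
l=0 r=13: -7+34=27 >-6, r--
l=0 r=12: -7+33=26 >-6, r--
l=0 r=11: -7+31=24 >-6, r--
l=0 r=10: -7+29=22 >-6, r--
l=0 r=9: -7+23=16 >-6, r--
l=0 r=8: -7+22=15 >-6, r--
l=0 r=7: -7+15=8 >-6, r--

l=0, r=6, sum=-1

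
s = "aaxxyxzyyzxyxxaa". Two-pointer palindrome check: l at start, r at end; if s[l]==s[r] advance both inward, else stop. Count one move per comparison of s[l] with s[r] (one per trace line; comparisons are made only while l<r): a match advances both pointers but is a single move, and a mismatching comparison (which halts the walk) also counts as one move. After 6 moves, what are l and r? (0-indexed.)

l=0 r=15: 'a'=='a', l++,r--
l=1 r=14: 'a'=='a', l++,r--
l=2 r=13: 'x'=='x', l++,r--
l=3 r=12: 'x'=='x', l++,r--
l=4 r=11: 'y'=='y', l++,r--
l=5 r=10: 'x'=='x', l++,r--

l=6, r=9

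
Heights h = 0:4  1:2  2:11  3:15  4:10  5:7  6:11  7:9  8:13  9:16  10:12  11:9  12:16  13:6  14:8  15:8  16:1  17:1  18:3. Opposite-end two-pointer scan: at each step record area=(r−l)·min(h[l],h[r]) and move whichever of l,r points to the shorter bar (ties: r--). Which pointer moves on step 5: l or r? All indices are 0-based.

l

l=0 r=18: min(4,3)*18=54 best=54 *, r--
l=0 r=17: min(4,1)*17=17 best=54, r--
l=0 r=16: min(4,1)*16=16 best=54, r--
l=0 r=15: min(4,8)*15=60 best=60 *, l++
l=1 r=15: min(2,8)*14=28 best=60, l++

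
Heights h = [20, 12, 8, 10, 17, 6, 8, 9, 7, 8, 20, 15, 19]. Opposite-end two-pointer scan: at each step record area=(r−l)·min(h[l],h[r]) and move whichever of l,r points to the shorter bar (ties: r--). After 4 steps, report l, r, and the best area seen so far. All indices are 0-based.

l=0, r=8, best area=228

l=0 r=12: min(20,19)*12=228 best=228 *, r--
l=0 r=11: min(20,15)*11=165 best=228, r--
l=0 r=10: min(20,20)*10=200 best=228, r--
l=0 r=9: min(20,8)*9=72 best=228, r--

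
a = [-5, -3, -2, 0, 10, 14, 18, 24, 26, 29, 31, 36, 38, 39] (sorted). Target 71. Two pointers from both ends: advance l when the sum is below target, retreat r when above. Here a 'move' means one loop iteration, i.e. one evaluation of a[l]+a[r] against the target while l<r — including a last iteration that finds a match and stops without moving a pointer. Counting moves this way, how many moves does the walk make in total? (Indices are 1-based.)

13 moves

l=1 r=14: -5+39=34 <71, l++
l=2 r=14: -3+39=36 <71, l++
l=3 r=14: -2+39=37 <71, l++
l=4 r=14: 0+39=39 <71, l++
l=5 r=14: 10+39=49 <71, l++
l=6 r=14: 14+39=53 <71, l++
l=7 r=14: 18+39=57 <71, l++
l=8 r=14: 24+39=63 <71, l++
l=9 r=14: 26+39=65 <71, l++
l=10 r=14: 29+39=68 <71, l++
l=11 r=14: 31+39=70 <71, l++
l=12 r=14: 36+39=75 >71, r--
l=12 r=13: 36+38=74 >71, r--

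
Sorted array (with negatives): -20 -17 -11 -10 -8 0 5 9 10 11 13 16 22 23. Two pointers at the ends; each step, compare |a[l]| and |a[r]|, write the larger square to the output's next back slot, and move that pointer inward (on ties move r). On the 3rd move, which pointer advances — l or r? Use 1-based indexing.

[1,14] |-20|<=|23| out[14]=529 → r--
[1,13] |-20|<=|22| out[13]=484 → r--
[1,12] |-20|>|16| out[12]=400 → l++

l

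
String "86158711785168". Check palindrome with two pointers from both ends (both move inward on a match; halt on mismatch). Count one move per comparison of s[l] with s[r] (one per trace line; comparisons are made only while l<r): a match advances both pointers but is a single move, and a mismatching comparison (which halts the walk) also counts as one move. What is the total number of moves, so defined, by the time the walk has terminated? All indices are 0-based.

7 moves

l=0 r=13: '8'=='8', l++,r--
l=1 r=12: '6'=='6', l++,r--
l=2 r=11: '1'=='1', l++,r--
l=3 r=10: '5'=='5', l++,r--
l=4 r=9: '8'=='8', l++,r--
l=5 r=8: '7'=='7', l++,r--
l=6 r=7: '1'=='1', l++,r--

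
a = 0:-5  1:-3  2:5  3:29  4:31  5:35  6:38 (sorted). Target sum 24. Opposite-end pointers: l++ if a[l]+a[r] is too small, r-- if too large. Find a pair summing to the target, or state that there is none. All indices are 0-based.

l=0 r=6: -5+38=33 >24, r--
l=0 r=5: -5+35=30 >24, r--
l=0 r=4: -5+31=26 >24, r--
l=0 r=3: -5+29=24, found

(-5, 29)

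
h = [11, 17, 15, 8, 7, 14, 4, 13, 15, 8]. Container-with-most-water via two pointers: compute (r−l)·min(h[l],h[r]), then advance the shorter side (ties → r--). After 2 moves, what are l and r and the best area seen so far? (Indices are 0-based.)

[0,9] min(11,8)*9=72 best=72 * → r--
[0,8] min(11,15)*8=88 best=88 * → l++

l=1, r=8, best area=88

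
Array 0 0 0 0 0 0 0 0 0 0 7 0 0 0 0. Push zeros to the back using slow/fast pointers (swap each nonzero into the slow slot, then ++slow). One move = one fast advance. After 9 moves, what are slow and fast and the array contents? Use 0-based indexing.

(s=0,f=0) a[fast]=0 → fast++
(s=0,f=1) a[fast]=0 → fast++
(s=0,f=2) a[fast]=0 → fast++
(s=0,f=3) a[fast]=0 → fast++
(s=0,f=4) a[fast]=0 → fast++
(s=0,f=5) a[fast]=0 → fast++
(s=0,f=6) a[fast]=0 → fast++
(s=0,f=7) a[fast]=0 → fast++
(s=0,f=8) a[fast]=0 → fast++

slow=0, fast=9, a=[0, 0, 0, 0, 0, 0, 0, 0, 0, 0, 7, 0, 0, 0, 0]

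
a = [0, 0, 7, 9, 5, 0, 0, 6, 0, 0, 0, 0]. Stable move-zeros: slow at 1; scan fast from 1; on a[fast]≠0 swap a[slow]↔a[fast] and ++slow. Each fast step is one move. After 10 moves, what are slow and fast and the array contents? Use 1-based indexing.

slow=5, fast=11, a=[7, 9, 5, 6, 0, 0, 0, 0, 0, 0, 0, 0]

slow=1 fast=1: a[fast]=0, fast++
slow=1 fast=2: a[fast]=0, fast++
slow=1 fast=3: a[fast]=7≠0 swap→a[1]=7, slow++,fast++
slow=2 fast=4: a[fast]=9≠0 swap→a[2]=9, slow++,fast++
slow=3 fast=5: a[fast]=5≠0 swap→a[3]=5, slow++,fast++
slow=4 fast=6: a[fast]=0, fast++
slow=4 fast=7: a[fast]=0, fast++
slow=4 fast=8: a[fast]=6≠0 swap→a[4]=6, slow++,fast++
slow=5 fast=9: a[fast]=0, fast++
slow=5 fast=10: a[fast]=0, fast++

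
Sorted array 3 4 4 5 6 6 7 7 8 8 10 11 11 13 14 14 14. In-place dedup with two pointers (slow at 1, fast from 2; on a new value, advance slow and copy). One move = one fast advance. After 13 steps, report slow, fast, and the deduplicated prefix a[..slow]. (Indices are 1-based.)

slow=9, fast=15, prefix=[3, 4, 5, 6, 7, 8, 10, 11, 13]

(s=1,f=2) a[fast]=4≠a[slow]=3 write a[2]=4 → slow++,fast++
(s=2,f=3) a[fast]=4=a[slow] dup → fast++
(s=2,f=4) a[fast]=5≠a[slow]=4 write a[3]=5 → slow++,fast++
(s=3,f=5) a[fast]=6≠a[slow]=5 write a[4]=6 → slow++,fast++
(s=4,f=6) a[fast]=6=a[slow] dup → fast++
(s=4,f=7) a[fast]=7≠a[slow]=6 write a[5]=7 → slow++,fast++
(s=5,f=8) a[fast]=7=a[slow] dup → fast++
(s=5,f=9) a[fast]=8≠a[slow]=7 write a[6]=8 → slow++,fast++
(s=6,f=10) a[fast]=8=a[slow] dup → fast++
(s=6,f=11) a[fast]=10≠a[slow]=8 write a[7]=10 → slow++,fast++
(s=7,f=12) a[fast]=11≠a[slow]=10 write a[8]=11 → slow++,fast++
(s=8,f=13) a[fast]=11=a[slow] dup → fast++
(s=8,f=14) a[fast]=13≠a[slow]=11 write a[9]=13 → slow++,fast++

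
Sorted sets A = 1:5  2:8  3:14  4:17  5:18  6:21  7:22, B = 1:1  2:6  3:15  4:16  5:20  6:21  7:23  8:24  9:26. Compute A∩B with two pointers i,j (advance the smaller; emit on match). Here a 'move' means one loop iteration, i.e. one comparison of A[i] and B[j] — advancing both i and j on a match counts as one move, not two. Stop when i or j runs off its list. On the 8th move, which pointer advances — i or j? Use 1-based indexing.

i

i=1 j=1: 5>1, j++
i=1 j=2: 5<6, i++
i=2 j=2: 8>6, j++
i=2 j=3: 8<15, i++
i=3 j=3: 14<15, i++
i=4 j=3: 17>15, j++
i=4 j=4: 17>16, j++
i=4 j=5: 17<20, i++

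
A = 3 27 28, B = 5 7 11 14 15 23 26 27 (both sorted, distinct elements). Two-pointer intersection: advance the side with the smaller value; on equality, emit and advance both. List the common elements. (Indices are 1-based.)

[i=1,j=1] 3<5 → i++
[i=2,j=1] 27>5 → j++
[i=2,j=2] 27>7 → j++
[i=2,j=3] 27>11 → j++
[i=2,j=4] 27>14 → j++
[i=2,j=5] 27>15 → j++
[i=2,j=6] 27>23 → j++
[i=2,j=7] 27>26 → j++
[i=2,j=8] 27==27 emit → i++,j++

intersection = [27]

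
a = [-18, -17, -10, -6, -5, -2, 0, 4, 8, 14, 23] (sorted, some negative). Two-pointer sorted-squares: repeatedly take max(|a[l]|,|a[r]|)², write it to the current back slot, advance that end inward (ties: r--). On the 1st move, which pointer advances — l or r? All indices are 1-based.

r

l=1 r=11: |-18|<=|23| out[11]=529, r--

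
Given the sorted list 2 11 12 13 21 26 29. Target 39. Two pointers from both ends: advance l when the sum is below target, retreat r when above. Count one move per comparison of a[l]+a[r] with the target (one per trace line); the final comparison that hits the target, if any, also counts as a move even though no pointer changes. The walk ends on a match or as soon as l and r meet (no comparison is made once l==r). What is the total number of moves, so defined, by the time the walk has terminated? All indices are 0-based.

[0,6] 2+29=31 <39 → l++
[1,6] 11+29=40 >39 → r--
[1,5] 11+26=37 <39 → l++
[2,5] 12+26=38 <39 → l++
[3,5] 13+26=39 → found

5 moves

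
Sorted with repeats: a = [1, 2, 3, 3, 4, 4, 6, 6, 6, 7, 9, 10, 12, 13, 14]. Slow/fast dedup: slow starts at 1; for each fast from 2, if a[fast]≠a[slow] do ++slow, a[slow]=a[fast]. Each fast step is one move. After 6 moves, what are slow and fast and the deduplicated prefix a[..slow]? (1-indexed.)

slow=5, fast=8, prefix=[1, 2, 3, 4, 6]

(s=1,f=2) a[fast]=2≠a[slow]=1 write a[2]=2 → slow++,fast++
(s=2,f=3) a[fast]=3≠a[slow]=2 write a[3]=3 → slow++,fast++
(s=3,f=4) a[fast]=3=a[slow] dup → fast++
(s=3,f=5) a[fast]=4≠a[slow]=3 write a[4]=4 → slow++,fast++
(s=4,f=6) a[fast]=4=a[slow] dup → fast++
(s=4,f=7) a[fast]=6≠a[slow]=4 write a[5]=6 → slow++,fast++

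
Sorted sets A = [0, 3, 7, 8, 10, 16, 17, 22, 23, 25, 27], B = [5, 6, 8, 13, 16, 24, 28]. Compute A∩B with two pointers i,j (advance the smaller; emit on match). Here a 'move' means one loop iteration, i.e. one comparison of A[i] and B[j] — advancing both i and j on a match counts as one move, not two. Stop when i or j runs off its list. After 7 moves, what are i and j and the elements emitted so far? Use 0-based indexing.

i=5, j=3, emitted=[8]

i=0 j=0: 0<5, i++
i=1 j=0: 3<5, i++
i=2 j=0: 7>5, j++
i=2 j=1: 7>6, j++
i=2 j=2: 7<8, i++
i=3 j=2: 8==8 emit, i++,j++
i=4 j=3: 10<13, i++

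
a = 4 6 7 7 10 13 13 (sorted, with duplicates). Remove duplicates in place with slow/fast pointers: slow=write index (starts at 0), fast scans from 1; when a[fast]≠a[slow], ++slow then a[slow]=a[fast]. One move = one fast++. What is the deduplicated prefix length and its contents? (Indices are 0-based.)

length 5; prefix = [4, 6, 7, 10, 13]

slow=0 fast=1: a[fast]=6≠a[slow]=4 write a[1]=6, slow++,fast++
slow=1 fast=2: a[fast]=7≠a[slow]=6 write a[2]=7, slow++,fast++
slow=2 fast=3: a[fast]=7=a[slow] dup, fast++
slow=2 fast=4: a[fast]=10≠a[slow]=7 write a[3]=10, slow++,fast++
slow=3 fast=5: a[fast]=13≠a[slow]=10 write a[4]=13, slow++,fast++
slow=4 fast=6: a[fast]=13=a[slow] dup, fast++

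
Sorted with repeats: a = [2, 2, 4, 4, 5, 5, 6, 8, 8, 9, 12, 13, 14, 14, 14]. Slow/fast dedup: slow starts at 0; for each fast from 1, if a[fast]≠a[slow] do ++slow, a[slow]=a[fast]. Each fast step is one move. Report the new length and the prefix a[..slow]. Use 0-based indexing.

slow=0 fast=1: a[fast]=2=a[slow] dup, fast++
slow=0 fast=2: a[fast]=4≠a[slow]=2 write a[1]=4, slow++,fast++
slow=1 fast=3: a[fast]=4=a[slow] dup, fast++
slow=1 fast=4: a[fast]=5≠a[slow]=4 write a[2]=5, slow++,fast++
slow=2 fast=5: a[fast]=5=a[slow] dup, fast++
slow=2 fast=6: a[fast]=6≠a[slow]=5 write a[3]=6, slow++,fast++
slow=3 fast=7: a[fast]=8≠a[slow]=6 write a[4]=8, slow++,fast++
slow=4 fast=8: a[fast]=8=a[slow] dup, fast++
slow=4 fast=9: a[fast]=9≠a[slow]=8 write a[5]=9, slow++,fast++
slow=5 fast=10: a[fast]=12≠a[slow]=9 write a[6]=12, slow++,fast++
slow=6 fast=11: a[fast]=13≠a[slow]=12 write a[7]=13, slow++,fast++
slow=7 fast=12: a[fast]=14≠a[slow]=13 write a[8]=14, slow++,fast++
slow=8 fast=13: a[fast]=14=a[slow] dup, fast++
slow=8 fast=14: a[fast]=14=a[slow] dup, fast++

length 9; prefix = [2, 4, 5, 6, 8, 9, 12, 13, 14]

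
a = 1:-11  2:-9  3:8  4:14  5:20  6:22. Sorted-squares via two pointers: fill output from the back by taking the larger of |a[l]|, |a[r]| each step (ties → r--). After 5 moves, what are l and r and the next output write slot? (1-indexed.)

[1,6] |-11|<=|22| out[6]=484 → r--
[1,5] |-11|<=|20| out[5]=400 → r--
[1,4] |-11|<=|14| out[4]=196 → r--
[1,3] |-11|>|8| out[3]=121 → l++
[2,3] |-9|>|8| out[2]=81 → l++

l=3, r=3, next write slot=1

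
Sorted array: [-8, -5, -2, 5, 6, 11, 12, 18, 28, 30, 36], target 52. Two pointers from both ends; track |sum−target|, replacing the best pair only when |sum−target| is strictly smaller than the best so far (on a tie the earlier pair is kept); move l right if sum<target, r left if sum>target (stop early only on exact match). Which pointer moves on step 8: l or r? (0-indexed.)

r

[0,10] -8+36=28 d=24 * → l++
[1,10] -5+36=31 d=21 * → l++
[2,10] -2+36=34 d=18 * → l++
[3,10] 5+36=41 d=11 * → l++
[4,10] 6+36=42 d=10 * → l++
[5,10] 11+36=47 d=5 * → l++
[6,10] 12+36=48 d=4 * → l++
[7,10] 18+36=54 d=2 * → r--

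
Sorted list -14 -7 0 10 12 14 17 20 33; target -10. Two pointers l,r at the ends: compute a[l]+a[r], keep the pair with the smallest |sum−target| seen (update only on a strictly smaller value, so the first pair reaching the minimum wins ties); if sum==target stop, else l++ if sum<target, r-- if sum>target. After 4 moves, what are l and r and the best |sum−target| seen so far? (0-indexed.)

[0,8] -14+33=19 d=29 * → r--
[0,7] -14+20=6 d=16 * → r--
[0,6] -14+17=3 d=13 * → r--
[0,5] -14+14=0 d=10 * → r--

l=0, r=4, best |Δ|=10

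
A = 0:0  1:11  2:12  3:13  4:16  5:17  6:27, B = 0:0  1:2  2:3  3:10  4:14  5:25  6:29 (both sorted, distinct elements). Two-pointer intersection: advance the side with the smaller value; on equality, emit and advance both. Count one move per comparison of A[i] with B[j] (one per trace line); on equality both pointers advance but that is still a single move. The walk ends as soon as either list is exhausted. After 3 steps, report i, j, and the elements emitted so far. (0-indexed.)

i=1, j=3, emitted=[0]

[i=0,j=0] 0==0 emit → i++,j++
[i=1,j=1] 11>2 → j++
[i=1,j=2] 11>3 → j++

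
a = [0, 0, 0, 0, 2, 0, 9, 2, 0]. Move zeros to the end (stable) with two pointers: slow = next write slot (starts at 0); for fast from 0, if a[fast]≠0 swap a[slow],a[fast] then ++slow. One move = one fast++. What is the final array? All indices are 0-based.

[2, 9, 2, 0, 0, 0, 0, 0, 0]

slow=0 fast=0: a[fast]=0, fast++
slow=0 fast=1: a[fast]=0, fast++
slow=0 fast=2: a[fast]=0, fast++
slow=0 fast=3: a[fast]=0, fast++
slow=0 fast=4: a[fast]=2≠0 swap→a[0]=2, slow++,fast++
slow=1 fast=5: a[fast]=0, fast++
slow=1 fast=6: a[fast]=9≠0 swap→a[1]=9, slow++,fast++
slow=2 fast=7: a[fast]=2≠0 swap→a[2]=2, slow++,fast++
slow=3 fast=8: a[fast]=0, fast++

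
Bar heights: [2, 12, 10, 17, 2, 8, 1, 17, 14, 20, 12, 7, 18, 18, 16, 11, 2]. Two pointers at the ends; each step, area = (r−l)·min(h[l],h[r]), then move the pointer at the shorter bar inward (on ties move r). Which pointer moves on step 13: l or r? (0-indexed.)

l=0 r=16: min(2,2)*16=32 best=32 *, r--
l=0 r=15: min(2,11)*15=30 best=32, l++
l=1 r=15: min(12,11)*14=154 best=154 *, r--
l=1 r=14: min(12,16)*13=156 best=156 *, l++
l=2 r=14: min(10,16)*12=120 best=156, l++
l=3 r=14: min(17,16)*11=176 best=176 *, r--
l=3 r=13: min(17,18)*10=170 best=176, l++
l=4 r=13: min(2,18)*9=18 best=176, l++
l=5 r=13: min(8,18)*8=64 best=176, l++
l=6 r=13: min(1,18)*7=7 best=176, l++
l=7 r=13: min(17,18)*6=102 best=176, l++
l=8 r=13: min(14,18)*5=70 best=176, l++
l=9 r=13: min(20,18)*4=72 best=176, r--

r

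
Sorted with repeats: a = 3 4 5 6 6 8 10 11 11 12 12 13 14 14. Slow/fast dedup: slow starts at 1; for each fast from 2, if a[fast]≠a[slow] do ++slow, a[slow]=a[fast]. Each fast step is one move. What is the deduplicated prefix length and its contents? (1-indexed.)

slow=1 fast=2: a[fast]=4≠a[slow]=3 write a[2]=4, slow++,fast++
slow=2 fast=3: a[fast]=5≠a[slow]=4 write a[3]=5, slow++,fast++
slow=3 fast=4: a[fast]=6≠a[slow]=5 write a[4]=6, slow++,fast++
slow=4 fast=5: a[fast]=6=a[slow] dup, fast++
slow=4 fast=6: a[fast]=8≠a[slow]=6 write a[5]=8, slow++,fast++
slow=5 fast=7: a[fast]=10≠a[slow]=8 write a[6]=10, slow++,fast++
slow=6 fast=8: a[fast]=11≠a[slow]=10 write a[7]=11, slow++,fast++
slow=7 fast=9: a[fast]=11=a[slow] dup, fast++
slow=7 fast=10: a[fast]=12≠a[slow]=11 write a[8]=12, slow++,fast++
slow=8 fast=11: a[fast]=12=a[slow] dup, fast++
slow=8 fast=12: a[fast]=13≠a[slow]=12 write a[9]=13, slow++,fast++
slow=9 fast=13: a[fast]=14≠a[slow]=13 write a[10]=14, slow++,fast++
slow=10 fast=14: a[fast]=14=a[slow] dup, fast++

length 10; prefix = [3, 4, 5, 6, 8, 10, 11, 12, 13, 14]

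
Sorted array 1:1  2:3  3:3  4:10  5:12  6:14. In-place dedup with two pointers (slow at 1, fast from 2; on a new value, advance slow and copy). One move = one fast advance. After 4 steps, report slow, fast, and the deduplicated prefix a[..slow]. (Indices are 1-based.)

slow=4, fast=6, prefix=[1, 3, 10, 12]

(s=1,f=2) a[fast]=3≠a[slow]=1 write a[2]=3 → slow++,fast++
(s=2,f=3) a[fast]=3=a[slow] dup → fast++
(s=2,f=4) a[fast]=10≠a[slow]=3 write a[3]=10 → slow++,fast++
(s=3,f=5) a[fast]=12≠a[slow]=10 write a[4]=12 → slow++,fast++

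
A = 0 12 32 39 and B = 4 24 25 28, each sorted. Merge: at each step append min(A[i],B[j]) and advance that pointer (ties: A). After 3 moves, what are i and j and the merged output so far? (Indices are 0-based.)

[i=0,j=0] A[i]=0<=B[j]=4 take 0 → i++
[i=1,j=0] A[i]=12>B[j]=4 take 4 → j++
[i=1,j=1] A[i]=12<=B[j]=24 take 12 → i++

i=2, j=1, merged so far=[0, 4, 12]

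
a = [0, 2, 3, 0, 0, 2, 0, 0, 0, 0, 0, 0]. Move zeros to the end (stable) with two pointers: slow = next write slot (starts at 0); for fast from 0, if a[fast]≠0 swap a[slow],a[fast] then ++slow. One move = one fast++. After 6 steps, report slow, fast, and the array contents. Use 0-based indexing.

slow=0 fast=0: a[fast]=0, fast++
slow=0 fast=1: a[fast]=2≠0 swap→a[0]=2, slow++,fast++
slow=1 fast=2: a[fast]=3≠0 swap→a[1]=3, slow++,fast++
slow=2 fast=3: a[fast]=0, fast++
slow=2 fast=4: a[fast]=0, fast++
slow=2 fast=5: a[fast]=2≠0 swap→a[2]=2, slow++,fast++

slow=3, fast=6, a=[2, 3, 2, 0, 0, 0, 0, 0, 0, 0, 0, 0]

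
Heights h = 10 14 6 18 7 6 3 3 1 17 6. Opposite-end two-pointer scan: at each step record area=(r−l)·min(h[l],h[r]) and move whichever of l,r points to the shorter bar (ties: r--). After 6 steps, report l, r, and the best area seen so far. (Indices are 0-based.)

l=3, r=7, best area=112

[0,10] min(10,6)*10=60 best=60 * → r--
[0,9] min(10,17)*9=90 best=90 * → l++
[1,9] min(14,17)*8=112 best=112 * → l++
[2,9] min(6,17)*7=42 best=112 → l++
[3,9] min(18,17)*6=102 best=112 → r--
[3,8] min(18,1)*5=5 best=112 → r--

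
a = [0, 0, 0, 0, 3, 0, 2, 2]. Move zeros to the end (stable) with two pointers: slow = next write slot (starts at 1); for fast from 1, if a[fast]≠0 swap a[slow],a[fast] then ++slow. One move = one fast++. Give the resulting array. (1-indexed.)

slow=1 fast=1: a[fast]=0, fast++
slow=1 fast=2: a[fast]=0, fast++
slow=1 fast=3: a[fast]=0, fast++
slow=1 fast=4: a[fast]=0, fast++
slow=1 fast=5: a[fast]=3≠0 swap→a[1]=3, slow++,fast++
slow=2 fast=6: a[fast]=0, fast++
slow=2 fast=7: a[fast]=2≠0 swap→a[2]=2, slow++,fast++
slow=3 fast=8: a[fast]=2≠0 swap→a[3]=2, slow++,fast++

[3, 2, 2, 0, 0, 0, 0, 0]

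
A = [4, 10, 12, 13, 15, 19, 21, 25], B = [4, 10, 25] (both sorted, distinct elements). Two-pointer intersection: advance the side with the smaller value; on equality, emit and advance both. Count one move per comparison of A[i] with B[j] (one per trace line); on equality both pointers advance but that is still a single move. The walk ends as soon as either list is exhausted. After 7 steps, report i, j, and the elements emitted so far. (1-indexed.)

[i=1,j=1] 4==4 emit → i++,j++
[i=2,j=2] 10==10 emit → i++,j++
[i=3,j=3] 12<25 → i++
[i=4,j=3] 13<25 → i++
[i=5,j=3] 15<25 → i++
[i=6,j=3] 19<25 → i++
[i=7,j=3] 21<25 → i++

i=8, j=3, emitted=[4, 10]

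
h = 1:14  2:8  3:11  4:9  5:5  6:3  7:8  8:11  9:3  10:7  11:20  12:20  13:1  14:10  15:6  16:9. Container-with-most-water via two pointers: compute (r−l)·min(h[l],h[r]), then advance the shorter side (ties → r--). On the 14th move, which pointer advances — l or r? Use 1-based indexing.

l

[1,16] min(14,9)*15=135 best=135 * → r--
[1,15] min(14,6)*14=84 best=135 → r--
[1,14] min(14,10)*13=130 best=135 → r--
[1,13] min(14,1)*12=12 best=135 → r--
[1,12] min(14,20)*11=154 best=154 * → l++
[2,12] min(8,20)*10=80 best=154 → l++
[3,12] min(11,20)*9=99 best=154 → l++
[4,12] min(9,20)*8=72 best=154 → l++
[5,12] min(5,20)*7=35 best=154 → l++
[6,12] min(3,20)*6=18 best=154 → l++
[7,12] min(8,20)*5=40 best=154 → l++
[8,12] min(11,20)*4=44 best=154 → l++
[9,12] min(3,20)*3=9 best=154 → l++
[10,12] min(7,20)*2=14 best=154 → l++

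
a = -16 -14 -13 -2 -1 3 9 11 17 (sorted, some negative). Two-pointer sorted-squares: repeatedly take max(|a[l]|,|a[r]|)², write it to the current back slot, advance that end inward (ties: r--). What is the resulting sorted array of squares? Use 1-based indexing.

l=1 r=9: |-16|<=|17| out[9]=289, r--
l=1 r=8: |-16|>|11| out[8]=256, l++
l=2 r=8: |-14|>|11| out[7]=196, l++
l=3 r=8: |-13|>|11| out[6]=169, l++
l=4 r=8: |-2|<=|11| out[5]=121, r--
l=4 r=7: |-2|<=|9| out[4]=81, r--
l=4 r=6: |-2|<=|3| out[3]=9, r--
l=4 r=5: |-2|>|-1| out[2]=4, l++
l=5 r=5: |-1|<=|-1| out[1]=1, r--

[1, 4, 9, 81, 121, 169, 196, 256, 289]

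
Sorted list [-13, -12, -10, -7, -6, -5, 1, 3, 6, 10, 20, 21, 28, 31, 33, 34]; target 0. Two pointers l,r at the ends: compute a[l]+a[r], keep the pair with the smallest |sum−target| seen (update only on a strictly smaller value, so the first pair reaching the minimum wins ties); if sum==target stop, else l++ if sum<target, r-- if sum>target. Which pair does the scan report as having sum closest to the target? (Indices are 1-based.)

[1,16] -13+34=21 d=21 * → r--
[1,15] -13+33=20 d=20 * → r--
[1,14] -13+31=18 d=18 * → r--
[1,13] -13+28=15 d=15 * → r--
[1,12] -13+21=8 d=8 * → r--
[1,11] -13+20=7 d=7 * → r--
[1,10] -13+10=-3 d=3 * → l++
[2,10] -12+10=-2 d=2 * → l++
[3,10] -10+10=0 d=0 * → stop

pair (-10, 10) with sum 0 (|Δ|=0)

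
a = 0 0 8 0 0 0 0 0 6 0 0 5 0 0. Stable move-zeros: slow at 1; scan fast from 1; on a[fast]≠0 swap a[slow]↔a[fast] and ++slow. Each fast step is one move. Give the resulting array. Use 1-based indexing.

(s=1,f=1) a[fast]=0 → fast++
(s=1,f=2) a[fast]=0 → fast++
(s=1,f=3) a[fast]=8≠0 swap→a[1]=8 → slow++,fast++
(s=2,f=4) a[fast]=0 → fast++
(s=2,f=5) a[fast]=0 → fast++
(s=2,f=6) a[fast]=0 → fast++
(s=2,f=7) a[fast]=0 → fast++
(s=2,f=8) a[fast]=0 → fast++
(s=2,f=9) a[fast]=6≠0 swap→a[2]=6 → slow++,fast++
(s=3,f=10) a[fast]=0 → fast++
(s=3,f=11) a[fast]=0 → fast++
(s=3,f=12) a[fast]=5≠0 swap→a[3]=5 → slow++,fast++
(s=4,f=13) a[fast]=0 → fast++
(s=4,f=14) a[fast]=0 → fast++

[8, 6, 5, 0, 0, 0, 0, 0, 0, 0, 0, 0, 0, 0]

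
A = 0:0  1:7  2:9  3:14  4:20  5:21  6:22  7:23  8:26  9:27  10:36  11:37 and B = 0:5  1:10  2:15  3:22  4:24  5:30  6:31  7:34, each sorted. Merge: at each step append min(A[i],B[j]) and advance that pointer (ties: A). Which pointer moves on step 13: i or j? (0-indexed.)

j

i=0 j=0: A[i]=0<=B[j]=5 take 0, i++
i=1 j=0: A[i]=7>B[j]=5 take 5, j++
i=1 j=1: A[i]=7<=B[j]=10 take 7, i++
i=2 j=1: A[i]=9<=B[j]=10 take 9, i++
i=3 j=1: A[i]=14>B[j]=10 take 10, j++
i=3 j=2: A[i]=14<=B[j]=15 take 14, i++
i=4 j=2: A[i]=20>B[j]=15 take 15, j++
i=4 j=3: A[i]=20<=B[j]=22 take 20, i++
i=5 j=3: A[i]=21<=B[j]=22 take 21, i++
i=6 j=3: A[i]=22<=B[j]=22 take 22, i++
i=7 j=3: A[i]=23>B[j]=22 take 22, j++
i=7 j=4: A[i]=23<=B[j]=24 take 23, i++
i=8 j=4: A[i]=26>B[j]=24 take 24, j++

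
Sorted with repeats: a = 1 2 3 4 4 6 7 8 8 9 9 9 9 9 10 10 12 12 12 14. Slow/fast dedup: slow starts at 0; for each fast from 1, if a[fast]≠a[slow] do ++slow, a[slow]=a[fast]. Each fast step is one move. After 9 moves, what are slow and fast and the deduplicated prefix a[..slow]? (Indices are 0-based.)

slow=0 fast=1: a[fast]=2≠a[slow]=1 write a[1]=2, slow++,fast++
slow=1 fast=2: a[fast]=3≠a[slow]=2 write a[2]=3, slow++,fast++
slow=2 fast=3: a[fast]=4≠a[slow]=3 write a[3]=4, slow++,fast++
slow=3 fast=4: a[fast]=4=a[slow] dup, fast++
slow=3 fast=5: a[fast]=6≠a[slow]=4 write a[4]=6, slow++,fast++
slow=4 fast=6: a[fast]=7≠a[slow]=6 write a[5]=7, slow++,fast++
slow=5 fast=7: a[fast]=8≠a[slow]=7 write a[6]=8, slow++,fast++
slow=6 fast=8: a[fast]=8=a[slow] dup, fast++
slow=6 fast=9: a[fast]=9≠a[slow]=8 write a[7]=9, slow++,fast++

slow=7, fast=10, prefix=[1, 2, 3, 4, 6, 7, 8, 9]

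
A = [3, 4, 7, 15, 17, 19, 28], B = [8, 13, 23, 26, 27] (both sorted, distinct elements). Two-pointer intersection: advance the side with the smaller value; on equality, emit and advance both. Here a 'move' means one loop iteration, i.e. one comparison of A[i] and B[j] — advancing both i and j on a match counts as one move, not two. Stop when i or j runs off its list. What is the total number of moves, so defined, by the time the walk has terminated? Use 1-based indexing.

i=1 j=1: 3<8, i++
i=2 j=1: 4<8, i++
i=3 j=1: 7<8, i++
i=4 j=1: 15>8, j++
i=4 j=2: 15>13, j++
i=4 j=3: 15<23, i++
i=5 j=3: 17<23, i++
i=6 j=3: 19<23, i++
i=7 j=3: 28>23, j++
i=7 j=4: 28>26, j++
i=7 j=5: 28>27, j++

11 moves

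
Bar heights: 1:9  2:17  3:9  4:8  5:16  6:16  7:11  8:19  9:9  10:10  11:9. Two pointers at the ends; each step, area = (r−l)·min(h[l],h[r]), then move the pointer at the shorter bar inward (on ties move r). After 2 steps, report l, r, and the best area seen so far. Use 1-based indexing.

l=2, r=10, best area=90

l=1 r=11: min(9,9)*10=90 best=90 *, r--
l=1 r=10: min(9,10)*9=81 best=90, l++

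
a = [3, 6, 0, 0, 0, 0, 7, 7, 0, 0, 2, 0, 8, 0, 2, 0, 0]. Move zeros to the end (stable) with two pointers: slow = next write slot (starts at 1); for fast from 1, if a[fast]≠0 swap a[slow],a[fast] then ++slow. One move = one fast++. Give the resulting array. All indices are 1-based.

[3, 6, 7, 7, 2, 8, 2, 0, 0, 0, 0, 0, 0, 0, 0, 0, 0]

slow=1 fast=1: a[fast]=3≠0 swap→a[1]=3, slow++,fast++
slow=2 fast=2: a[fast]=6≠0 swap→a[2]=6, slow++,fast++
slow=3 fast=3: a[fast]=0, fast++
slow=3 fast=4: a[fast]=0, fast++
slow=3 fast=5: a[fast]=0, fast++
slow=3 fast=6: a[fast]=0, fast++
slow=3 fast=7: a[fast]=7≠0 swap→a[3]=7, slow++,fast++
slow=4 fast=8: a[fast]=7≠0 swap→a[4]=7, slow++,fast++
slow=5 fast=9: a[fast]=0, fast++
slow=5 fast=10: a[fast]=0, fast++
slow=5 fast=11: a[fast]=2≠0 swap→a[5]=2, slow++,fast++
slow=6 fast=12: a[fast]=0, fast++
slow=6 fast=13: a[fast]=8≠0 swap→a[6]=8, slow++,fast++
slow=7 fast=14: a[fast]=0, fast++
slow=7 fast=15: a[fast]=2≠0 swap→a[7]=2, slow++,fast++
slow=8 fast=16: a[fast]=0, fast++
slow=8 fast=17: a[fast]=0, fast++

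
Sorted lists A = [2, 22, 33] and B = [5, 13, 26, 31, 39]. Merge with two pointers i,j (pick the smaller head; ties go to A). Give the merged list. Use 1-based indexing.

[i=1,j=1] A[i]=2<=B[j]=5 take 2 → i++
[i=2,j=1] A[i]=22>B[j]=5 take 5 → j++
[i=2,j=2] A[i]=22>B[j]=13 take 13 → j++
[i=2,j=3] A[i]=22<=B[j]=26 take 22 → i++
[i=3,j=3] A[i]=33>B[j]=26 take 26 → j++
[i=3,j=4] A[i]=33>B[j]=31 take 31 → j++
[i=3,j=5] A[i]=33<=B[j]=39 take 33 → i++
[i=4,j=5] A done, take B[j]=39 → j++

[2, 5, 13, 22, 26, 31, 33, 39]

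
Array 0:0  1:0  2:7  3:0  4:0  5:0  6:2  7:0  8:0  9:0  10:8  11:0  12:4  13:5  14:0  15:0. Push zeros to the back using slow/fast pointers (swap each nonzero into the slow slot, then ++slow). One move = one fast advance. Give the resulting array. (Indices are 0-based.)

[7, 2, 8, 4, 5, 0, 0, 0, 0, 0, 0, 0, 0, 0, 0, 0]

slow=0 fast=0: a[fast]=0, fast++
slow=0 fast=1: a[fast]=0, fast++
slow=0 fast=2: a[fast]=7≠0 swap→a[0]=7, slow++,fast++
slow=1 fast=3: a[fast]=0, fast++
slow=1 fast=4: a[fast]=0, fast++
slow=1 fast=5: a[fast]=0, fast++
slow=1 fast=6: a[fast]=2≠0 swap→a[1]=2, slow++,fast++
slow=2 fast=7: a[fast]=0, fast++
slow=2 fast=8: a[fast]=0, fast++
slow=2 fast=9: a[fast]=0, fast++
slow=2 fast=10: a[fast]=8≠0 swap→a[2]=8, slow++,fast++
slow=3 fast=11: a[fast]=0, fast++
slow=3 fast=12: a[fast]=4≠0 swap→a[3]=4, slow++,fast++
slow=4 fast=13: a[fast]=5≠0 swap→a[4]=5, slow++,fast++
slow=5 fast=14: a[fast]=0, fast++
slow=5 fast=15: a[fast]=0, fast++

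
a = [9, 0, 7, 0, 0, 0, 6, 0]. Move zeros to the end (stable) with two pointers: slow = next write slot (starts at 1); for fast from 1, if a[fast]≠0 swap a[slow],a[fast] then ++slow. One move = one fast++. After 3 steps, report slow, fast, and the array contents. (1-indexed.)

slow=3, fast=4, a=[9, 7, 0, 0, 0, 0, 6, 0]

slow=1 fast=1: a[fast]=9≠0 swap→a[1]=9, slow++,fast++
slow=2 fast=2: a[fast]=0, fast++
slow=2 fast=3: a[fast]=7≠0 swap→a[2]=7, slow++,fast++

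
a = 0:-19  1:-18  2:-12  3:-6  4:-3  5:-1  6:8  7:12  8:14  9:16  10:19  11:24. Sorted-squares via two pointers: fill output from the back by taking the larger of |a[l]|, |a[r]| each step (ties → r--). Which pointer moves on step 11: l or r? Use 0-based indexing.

l

l=0 r=11: |-19|<=|24| out[11]=576, r--
l=0 r=10: |-19|<=|19| out[10]=361, r--
l=0 r=9: |-19|>|16| out[9]=361, l++
l=1 r=9: |-18|>|16| out[8]=324, l++
l=2 r=9: |-12|<=|16| out[7]=256, r--
l=2 r=8: |-12|<=|14| out[6]=196, r--
l=2 r=7: |-12|<=|12| out[5]=144, r--
l=2 r=6: |-12|>|8| out[4]=144, l++
l=3 r=6: |-6|<=|8| out[3]=64, r--
l=3 r=5: |-6|>|-1| out[2]=36, l++
l=4 r=5: |-3|>|-1| out[1]=9, l++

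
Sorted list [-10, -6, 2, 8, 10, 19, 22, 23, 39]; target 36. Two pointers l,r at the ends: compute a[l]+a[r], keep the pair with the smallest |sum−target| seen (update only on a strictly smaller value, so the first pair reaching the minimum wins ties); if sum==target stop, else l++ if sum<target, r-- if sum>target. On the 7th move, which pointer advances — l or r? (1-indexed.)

[1,9] -10+39=29 d=7 * → l++
[2,9] -6+39=33 d=3 * → l++
[3,9] 2+39=41 d=5 → r--
[3,8] 2+23=25 d=11 → l++
[4,8] 8+23=31 d=5 → l++
[5,8] 10+23=33 d=3 → l++
[6,8] 19+23=42 d=6 → r--

r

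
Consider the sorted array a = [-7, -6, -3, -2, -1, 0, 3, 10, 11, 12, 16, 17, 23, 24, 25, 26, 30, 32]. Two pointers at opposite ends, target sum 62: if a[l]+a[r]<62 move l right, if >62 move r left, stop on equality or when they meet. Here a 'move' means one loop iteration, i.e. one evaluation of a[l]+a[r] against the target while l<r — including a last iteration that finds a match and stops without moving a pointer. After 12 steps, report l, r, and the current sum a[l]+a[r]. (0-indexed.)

l=12, r=17, sum=55

l=0 r=17: -7+32=25 <62, l++
l=1 r=17: -6+32=26 <62, l++
l=2 r=17: -3+32=29 <62, l++
l=3 r=17: -2+32=30 <62, l++
l=4 r=17: -1+32=31 <62, l++
l=5 r=17: 0+32=32 <62, l++
l=6 r=17: 3+32=35 <62, l++
l=7 r=17: 10+32=42 <62, l++
l=8 r=17: 11+32=43 <62, l++
l=9 r=17: 12+32=44 <62, l++
l=10 r=17: 16+32=48 <62, l++
l=11 r=17: 17+32=49 <62, l++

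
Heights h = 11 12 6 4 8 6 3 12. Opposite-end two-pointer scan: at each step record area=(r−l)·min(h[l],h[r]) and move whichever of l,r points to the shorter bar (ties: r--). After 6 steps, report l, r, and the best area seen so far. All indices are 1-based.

l=1 r=8: min(11,12)*7=77 best=77 *, l++
l=2 r=8: min(12,12)*6=72 best=77, r--
l=2 r=7: min(12,3)*5=15 best=77, r--
l=2 r=6: min(12,6)*4=24 best=77, r--
l=2 r=5: min(12,8)*3=24 best=77, r--
l=2 r=4: min(12,4)*2=8 best=77, r--

l=2, r=3, best area=77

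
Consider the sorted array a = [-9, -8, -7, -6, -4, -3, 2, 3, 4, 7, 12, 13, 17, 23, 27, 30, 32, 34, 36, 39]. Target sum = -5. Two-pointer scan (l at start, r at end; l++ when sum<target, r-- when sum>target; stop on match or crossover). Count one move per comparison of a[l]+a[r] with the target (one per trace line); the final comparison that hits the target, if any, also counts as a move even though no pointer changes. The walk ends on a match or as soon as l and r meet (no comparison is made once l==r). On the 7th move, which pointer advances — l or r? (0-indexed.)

[0,19] -9+39=30 >-5 → r--
[0,18] -9+36=27 >-5 → r--
[0,17] -9+34=25 >-5 → r--
[0,16] -9+32=23 >-5 → r--
[0,15] -9+30=21 >-5 → r--
[0,14] -9+27=18 >-5 → r--
[0,13] -9+23=14 >-5 → r--

r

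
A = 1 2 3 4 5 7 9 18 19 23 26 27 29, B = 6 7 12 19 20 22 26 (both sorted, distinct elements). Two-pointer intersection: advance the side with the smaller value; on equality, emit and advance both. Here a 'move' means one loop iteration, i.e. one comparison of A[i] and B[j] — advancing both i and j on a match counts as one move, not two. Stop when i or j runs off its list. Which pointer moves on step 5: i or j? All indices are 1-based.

i

[i=1,j=1] 1<6 → i++
[i=2,j=1] 2<6 → i++
[i=3,j=1] 3<6 → i++
[i=4,j=1] 4<6 → i++
[i=5,j=1] 5<6 → i++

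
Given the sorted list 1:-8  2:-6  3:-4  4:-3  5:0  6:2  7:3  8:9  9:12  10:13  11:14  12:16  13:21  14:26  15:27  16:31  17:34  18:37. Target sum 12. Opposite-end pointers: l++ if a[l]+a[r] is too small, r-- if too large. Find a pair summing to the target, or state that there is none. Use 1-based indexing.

(-4, 16)

l=1 r=18: -8+37=29 >12, r--
l=1 r=17: -8+34=26 >12, r--
l=1 r=16: -8+31=23 >12, r--
l=1 r=15: -8+27=19 >12, r--
l=1 r=14: -8+26=18 >12, r--
l=1 r=13: -8+21=13 >12, r--
l=1 r=12: -8+16=8 <12, l++
l=2 r=12: -6+16=10 <12, l++
l=3 r=12: -4+16=12, found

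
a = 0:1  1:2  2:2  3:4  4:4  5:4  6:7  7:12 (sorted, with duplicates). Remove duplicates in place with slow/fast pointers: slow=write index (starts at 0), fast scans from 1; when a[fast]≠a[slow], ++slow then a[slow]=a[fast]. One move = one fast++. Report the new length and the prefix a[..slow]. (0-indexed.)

(s=0,f=1) a[fast]=2≠a[slow]=1 write a[1]=2 → slow++,fast++
(s=1,f=2) a[fast]=2=a[slow] dup → fast++
(s=1,f=3) a[fast]=4≠a[slow]=2 write a[2]=4 → slow++,fast++
(s=2,f=4) a[fast]=4=a[slow] dup → fast++
(s=2,f=5) a[fast]=4=a[slow] dup → fast++
(s=2,f=6) a[fast]=7≠a[slow]=4 write a[3]=7 → slow++,fast++
(s=3,f=7) a[fast]=12≠a[slow]=7 write a[4]=12 → slow++,fast++

length 5; prefix = [1, 2, 4, 7, 12]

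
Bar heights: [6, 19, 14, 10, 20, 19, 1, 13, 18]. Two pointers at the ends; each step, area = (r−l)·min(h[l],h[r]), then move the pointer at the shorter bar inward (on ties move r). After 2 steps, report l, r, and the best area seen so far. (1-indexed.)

l=2, r=8, best area=126

[1,9] min(6,18)*8=48 best=48 * → l++
[2,9] min(19,18)*7=126 best=126 * → r--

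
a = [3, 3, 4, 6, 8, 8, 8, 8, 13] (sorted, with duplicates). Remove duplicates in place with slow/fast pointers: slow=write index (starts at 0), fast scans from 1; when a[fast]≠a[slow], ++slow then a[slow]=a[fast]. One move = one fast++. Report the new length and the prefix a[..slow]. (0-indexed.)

length 5; prefix = [3, 4, 6, 8, 13]

slow=0 fast=1: a[fast]=3=a[slow] dup, fast++
slow=0 fast=2: a[fast]=4≠a[slow]=3 write a[1]=4, slow++,fast++
slow=1 fast=3: a[fast]=6≠a[slow]=4 write a[2]=6, slow++,fast++
slow=2 fast=4: a[fast]=8≠a[slow]=6 write a[3]=8, slow++,fast++
slow=3 fast=5: a[fast]=8=a[slow] dup, fast++
slow=3 fast=6: a[fast]=8=a[slow] dup, fast++
slow=3 fast=7: a[fast]=8=a[slow] dup, fast++
slow=3 fast=8: a[fast]=13≠a[slow]=8 write a[4]=13, slow++,fast++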